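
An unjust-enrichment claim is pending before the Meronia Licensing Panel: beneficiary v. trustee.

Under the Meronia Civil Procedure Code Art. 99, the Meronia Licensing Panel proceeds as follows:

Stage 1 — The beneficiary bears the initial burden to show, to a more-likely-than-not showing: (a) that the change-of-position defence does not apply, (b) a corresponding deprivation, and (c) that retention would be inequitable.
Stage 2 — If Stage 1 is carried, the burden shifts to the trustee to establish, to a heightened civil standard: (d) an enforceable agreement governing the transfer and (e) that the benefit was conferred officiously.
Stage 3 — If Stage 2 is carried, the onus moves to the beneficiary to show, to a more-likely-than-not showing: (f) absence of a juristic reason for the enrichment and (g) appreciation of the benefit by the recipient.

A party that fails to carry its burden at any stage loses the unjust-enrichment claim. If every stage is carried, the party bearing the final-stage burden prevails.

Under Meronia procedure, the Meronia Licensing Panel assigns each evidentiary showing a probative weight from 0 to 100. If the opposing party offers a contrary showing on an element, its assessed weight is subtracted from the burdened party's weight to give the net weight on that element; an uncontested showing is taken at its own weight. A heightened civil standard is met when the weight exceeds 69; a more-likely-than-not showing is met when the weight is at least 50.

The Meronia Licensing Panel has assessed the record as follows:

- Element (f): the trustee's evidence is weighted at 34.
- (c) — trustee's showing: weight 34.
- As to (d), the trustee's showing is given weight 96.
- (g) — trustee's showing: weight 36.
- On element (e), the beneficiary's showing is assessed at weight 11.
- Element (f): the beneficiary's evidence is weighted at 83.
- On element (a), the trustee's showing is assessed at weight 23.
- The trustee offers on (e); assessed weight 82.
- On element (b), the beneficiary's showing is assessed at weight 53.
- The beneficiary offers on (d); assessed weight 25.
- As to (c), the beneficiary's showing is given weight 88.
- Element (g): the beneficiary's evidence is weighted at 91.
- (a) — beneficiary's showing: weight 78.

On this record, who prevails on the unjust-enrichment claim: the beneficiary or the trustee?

Stage 1 (beneficiary, a more-likely-than-not showing, weight is at least 50): (a) net 78−23=55 ≥ 50 — meets; (b) 53 ≥ 50 — meets; (c) net 88−34=54 ≥ 50 — meets.
  Stage 1 is satisfied; the onus moves to the trustee.
Stage 2 (trustee, a heightened civil standard, weight exceeds 69): (d) net 96−25=71 > 69 — meets; (e) net 82−11=71 > 69 — meets.
  The trustee carries Stage 2; the beneficiary now bears the burden.
Stage 3 (beneficiary, a more-likely-than-not showing, weight is at least 50): (f) net 83−34=49 < 50 — fails; (g) net 91−36=55 ≥ 50 — meets.
  Stage 3 not carried; the beneficiary fails its burden.
The trustee prevails.

trustee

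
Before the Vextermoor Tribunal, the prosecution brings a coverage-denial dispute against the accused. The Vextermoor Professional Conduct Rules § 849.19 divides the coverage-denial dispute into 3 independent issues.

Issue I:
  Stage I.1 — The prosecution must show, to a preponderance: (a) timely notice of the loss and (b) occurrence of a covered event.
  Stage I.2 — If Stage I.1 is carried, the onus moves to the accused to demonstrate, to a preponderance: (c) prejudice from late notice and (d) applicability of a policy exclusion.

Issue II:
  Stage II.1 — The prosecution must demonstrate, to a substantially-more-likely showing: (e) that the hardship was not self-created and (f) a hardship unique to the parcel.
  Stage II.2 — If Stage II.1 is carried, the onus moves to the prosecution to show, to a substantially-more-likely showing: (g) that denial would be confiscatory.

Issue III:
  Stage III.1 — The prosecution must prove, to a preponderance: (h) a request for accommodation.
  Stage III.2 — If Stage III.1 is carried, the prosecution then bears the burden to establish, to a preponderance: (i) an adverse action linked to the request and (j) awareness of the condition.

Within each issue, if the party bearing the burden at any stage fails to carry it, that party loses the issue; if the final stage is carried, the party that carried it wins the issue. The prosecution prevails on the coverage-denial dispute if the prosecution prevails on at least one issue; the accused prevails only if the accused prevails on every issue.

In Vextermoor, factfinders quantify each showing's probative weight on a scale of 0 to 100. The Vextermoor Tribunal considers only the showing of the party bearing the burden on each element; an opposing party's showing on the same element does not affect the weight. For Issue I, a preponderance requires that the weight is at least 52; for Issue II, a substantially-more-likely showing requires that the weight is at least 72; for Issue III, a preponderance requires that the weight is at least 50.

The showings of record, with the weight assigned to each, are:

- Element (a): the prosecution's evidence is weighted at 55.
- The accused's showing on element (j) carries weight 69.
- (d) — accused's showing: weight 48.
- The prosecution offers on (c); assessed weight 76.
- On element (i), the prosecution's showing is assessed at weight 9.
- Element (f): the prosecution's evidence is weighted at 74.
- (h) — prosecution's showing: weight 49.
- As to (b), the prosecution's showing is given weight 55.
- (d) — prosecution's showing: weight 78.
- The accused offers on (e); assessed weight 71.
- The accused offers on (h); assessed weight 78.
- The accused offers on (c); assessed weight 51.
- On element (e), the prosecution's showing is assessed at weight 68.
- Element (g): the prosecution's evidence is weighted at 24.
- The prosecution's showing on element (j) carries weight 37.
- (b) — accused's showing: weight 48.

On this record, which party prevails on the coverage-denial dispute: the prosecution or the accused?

— Issue I —
Stage I.1 — burden on prosecution; standard: a preponderance (weight is at least 52).
    (a): 55 ≥ 52 [met]
    (b): 55 (accused's 48 disregarded) ≥ 52 [met]
  All elements met. The burden passes to the accused.
Stage I.2 — burden on accused; standard: a preponderance (weight is at least 52).
    (c): 51 (prosecution's 76 disregarded) < 52 [not met]
    (d): 48 (prosecution's 78 disregarded) < 52 [not met]
  Stage I.2 not carried; the accused fails its burden.
So the prosecution prevails on this issue.
— Issue II —
At Stage II.1 the prosecution must meet a substantially-more-likely showing (weight is at least 72): on (e) the weight is 68 (the accused's 71 is given no effect), which does not reach 72, so (e) does not meet the standard; on (f) the weight is 74, ≥ 72, so (f) meets the standard.
  Not every element is met, so the prosecution fails to carry Stage II.1.
The accused prevails on this issue.
— Issue III —
Stage III.1 — burden on prosecution; standard: a preponderance (weight is at least 50).
    (h): 49 (accused's 78 disregarded) < 50 [not met]
  The prosecution does not carry Stage III.1.
So the accused prevails on this issue.
Per-issue: Issue I → prosecution; Issue II → accused; Issue III → accused. The prosecution must prevail on at least one issue; overall, the prosecution prevails.

prosecution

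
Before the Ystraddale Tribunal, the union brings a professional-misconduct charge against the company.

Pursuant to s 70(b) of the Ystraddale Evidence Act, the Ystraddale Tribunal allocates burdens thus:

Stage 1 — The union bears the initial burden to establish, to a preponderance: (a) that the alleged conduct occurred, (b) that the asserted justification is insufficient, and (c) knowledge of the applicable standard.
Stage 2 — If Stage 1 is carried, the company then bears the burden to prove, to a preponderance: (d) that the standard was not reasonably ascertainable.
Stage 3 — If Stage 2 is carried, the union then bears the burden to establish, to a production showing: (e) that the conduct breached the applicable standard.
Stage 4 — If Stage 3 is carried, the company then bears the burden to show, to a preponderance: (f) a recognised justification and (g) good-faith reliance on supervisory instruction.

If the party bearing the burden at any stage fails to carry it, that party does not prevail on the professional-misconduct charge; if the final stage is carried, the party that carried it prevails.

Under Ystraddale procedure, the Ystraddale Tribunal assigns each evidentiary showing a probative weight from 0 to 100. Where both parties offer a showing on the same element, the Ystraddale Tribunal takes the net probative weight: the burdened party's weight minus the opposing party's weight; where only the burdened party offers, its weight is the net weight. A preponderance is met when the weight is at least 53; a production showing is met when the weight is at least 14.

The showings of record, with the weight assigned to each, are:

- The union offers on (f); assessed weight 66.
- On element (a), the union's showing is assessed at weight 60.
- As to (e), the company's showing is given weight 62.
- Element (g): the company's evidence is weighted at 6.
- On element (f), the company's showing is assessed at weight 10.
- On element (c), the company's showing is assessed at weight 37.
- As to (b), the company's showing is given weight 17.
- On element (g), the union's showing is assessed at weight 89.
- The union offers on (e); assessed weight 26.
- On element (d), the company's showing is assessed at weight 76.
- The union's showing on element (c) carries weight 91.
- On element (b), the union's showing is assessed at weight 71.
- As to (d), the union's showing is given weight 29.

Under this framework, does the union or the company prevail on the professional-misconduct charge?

union

At Stage 1 the union must meet a preponderance (weight is at least 53): on (a) the weight is 60, ≥ 53, so (a) meets the standard; on (b) the weight is 71 less the opposing 17 gives net 54, ≥ 53, so (b) meets the standard; on (c) the weight is 91 less the opposing 37 gives net 54, which does reach 53, so (c) meets the standard.
  Stage 1 is satisfied; the onus moves to the company.
At Stage 2 the company must meet a preponderance (weight is at least 53): on (d) the weight is 76 less the opposing 29 gives net 47, < 53, so (d) does not meet the standard.
  The company does not carry Stage 2.
So the union prevails.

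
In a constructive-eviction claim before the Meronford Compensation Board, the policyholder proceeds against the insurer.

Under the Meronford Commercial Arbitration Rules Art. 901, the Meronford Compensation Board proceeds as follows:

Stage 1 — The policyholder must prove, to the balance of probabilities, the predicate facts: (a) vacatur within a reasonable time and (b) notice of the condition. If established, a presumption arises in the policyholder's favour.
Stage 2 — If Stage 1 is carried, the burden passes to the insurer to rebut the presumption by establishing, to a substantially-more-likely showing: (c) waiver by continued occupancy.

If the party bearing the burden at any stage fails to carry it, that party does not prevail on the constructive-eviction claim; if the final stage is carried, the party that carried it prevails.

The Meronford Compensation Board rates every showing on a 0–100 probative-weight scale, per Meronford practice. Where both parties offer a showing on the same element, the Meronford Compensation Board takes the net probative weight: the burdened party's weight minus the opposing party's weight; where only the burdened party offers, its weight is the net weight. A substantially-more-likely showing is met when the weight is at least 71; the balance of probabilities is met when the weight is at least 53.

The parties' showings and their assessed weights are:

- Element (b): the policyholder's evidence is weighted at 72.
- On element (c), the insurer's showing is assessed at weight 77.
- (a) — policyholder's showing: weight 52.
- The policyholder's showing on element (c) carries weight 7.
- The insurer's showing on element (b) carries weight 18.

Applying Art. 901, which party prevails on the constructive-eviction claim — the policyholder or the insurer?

insurer

At Stage 1 the policyholder must meet the balance of probabilities (weight is at least 53): on (a) the weight is 52, < 53, so (a) does not meet the standard; on (b) the weight is 72 less the opposing 18 gives net 54, ≥ 53, so (b) meets the standard.
  The policyholder does not carry Stage 1.
The analysis ends at Stage 1; the insurer prevails.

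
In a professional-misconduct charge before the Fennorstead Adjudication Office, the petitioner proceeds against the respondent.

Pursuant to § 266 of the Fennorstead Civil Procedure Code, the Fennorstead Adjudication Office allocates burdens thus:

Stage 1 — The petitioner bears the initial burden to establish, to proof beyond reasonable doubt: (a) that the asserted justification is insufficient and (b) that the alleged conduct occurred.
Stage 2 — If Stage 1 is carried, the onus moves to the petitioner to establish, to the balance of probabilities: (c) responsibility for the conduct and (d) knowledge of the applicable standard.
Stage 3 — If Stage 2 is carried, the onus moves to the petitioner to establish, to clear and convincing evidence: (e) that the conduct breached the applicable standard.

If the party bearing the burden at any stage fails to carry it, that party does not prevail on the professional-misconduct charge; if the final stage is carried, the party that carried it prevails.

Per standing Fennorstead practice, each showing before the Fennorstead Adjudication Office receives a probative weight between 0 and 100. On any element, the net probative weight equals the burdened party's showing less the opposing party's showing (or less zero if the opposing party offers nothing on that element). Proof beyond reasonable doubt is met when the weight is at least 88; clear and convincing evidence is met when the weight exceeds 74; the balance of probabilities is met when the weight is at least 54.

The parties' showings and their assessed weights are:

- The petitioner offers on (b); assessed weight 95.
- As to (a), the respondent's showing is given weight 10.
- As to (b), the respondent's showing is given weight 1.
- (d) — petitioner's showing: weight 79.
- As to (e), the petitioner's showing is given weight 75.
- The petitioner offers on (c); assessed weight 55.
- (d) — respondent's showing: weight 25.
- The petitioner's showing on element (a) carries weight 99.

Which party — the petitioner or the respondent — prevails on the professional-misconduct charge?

Stage 1 (petitioner, proof beyond reasonable doubt, weight is at least 88): (a) net 99−10=89 ≥ 88 — meets; (b) net 95−1=94 ≥ 88 — meets.
  Stage 1 is satisfied; the petitioner continues to bear the burden.
Stage 2 (petitioner, the balance of probabilities, weight is at least 54): (c) 55 ≥ 54 — meets; (d) net 79−25=54 ≥ 54 — meets.
  All elements met. The petitioner retains the burden for Stage 3.
Stage 3 (petitioner, clear and convincing evidence, weight exceeds 74): (e) 75 > 74 — meets.
  All elements met at the final stage.
All stages carried — the petitioner prevails.

petitioner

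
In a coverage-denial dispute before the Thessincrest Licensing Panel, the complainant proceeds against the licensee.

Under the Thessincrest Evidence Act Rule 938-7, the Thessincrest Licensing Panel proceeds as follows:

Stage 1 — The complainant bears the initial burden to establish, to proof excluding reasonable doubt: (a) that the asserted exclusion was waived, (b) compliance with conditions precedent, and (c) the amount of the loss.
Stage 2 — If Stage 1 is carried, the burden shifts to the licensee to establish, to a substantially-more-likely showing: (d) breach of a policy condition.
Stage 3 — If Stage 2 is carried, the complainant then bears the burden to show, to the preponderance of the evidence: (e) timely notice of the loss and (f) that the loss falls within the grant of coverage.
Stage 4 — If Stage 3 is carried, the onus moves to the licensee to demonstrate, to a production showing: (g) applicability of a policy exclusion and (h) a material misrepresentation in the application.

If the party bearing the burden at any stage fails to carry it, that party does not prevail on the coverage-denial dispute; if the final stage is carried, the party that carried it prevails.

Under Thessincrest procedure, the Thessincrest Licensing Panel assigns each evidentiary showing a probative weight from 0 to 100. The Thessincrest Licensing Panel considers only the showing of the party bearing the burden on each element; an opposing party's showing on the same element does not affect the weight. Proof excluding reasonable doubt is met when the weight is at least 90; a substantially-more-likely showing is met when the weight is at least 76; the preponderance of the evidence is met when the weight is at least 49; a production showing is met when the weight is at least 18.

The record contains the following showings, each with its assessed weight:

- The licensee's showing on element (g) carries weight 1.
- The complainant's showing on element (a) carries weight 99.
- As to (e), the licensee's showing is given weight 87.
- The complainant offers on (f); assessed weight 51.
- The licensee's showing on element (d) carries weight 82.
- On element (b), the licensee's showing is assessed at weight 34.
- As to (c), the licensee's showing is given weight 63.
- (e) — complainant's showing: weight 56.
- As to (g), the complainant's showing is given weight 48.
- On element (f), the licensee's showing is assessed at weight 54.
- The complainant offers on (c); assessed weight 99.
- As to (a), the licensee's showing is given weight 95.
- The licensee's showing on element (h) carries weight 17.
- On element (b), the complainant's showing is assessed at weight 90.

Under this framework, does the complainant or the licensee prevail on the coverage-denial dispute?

Stage 1 — burden on complainant; standard: proof excluding reasonable doubt (weight is at least 90).
    (a): 99 (licensee's 95 disregarded) ≥ 90 [met]
    (b): 90 (licensee's 34 disregarded) ≥ 90 [met]
    (c): 99 (licensee's 63 disregarded) ≥ 90 [met]
  Stage 1 is satisfied; the onus moves to the licensee.
Stage 2 — burden on licensee; standard: a substantially-more-likely showing (weight is at least 76).
    (d): 82 ≥ 76 [met]
  Stage 2 is satisfied; the onus moves to the complainant.
Stage 3 — burden on complainant; standard: the preponderance of the evidence (weight is at least 49).
    (e): 56 (licensee's 87 disregarded) ≥ 49 [met]
    (f): 51 (licensee's 54 disregarded) ≥ 49 [met]
  The complainant carries Stage 3; the licensee now bears the burden.
Stage 4 — burden on licensee; standard: a production showing (weight is at least 18).
    (g): 1 (complainant's 48 disregarded) < 18 [not met]
    (h): 17 < 18 [not met]
  Not every element is met, so the licensee fails to carry Stage 4.
The analysis ends at Stage 4; the complainant prevails.

complainant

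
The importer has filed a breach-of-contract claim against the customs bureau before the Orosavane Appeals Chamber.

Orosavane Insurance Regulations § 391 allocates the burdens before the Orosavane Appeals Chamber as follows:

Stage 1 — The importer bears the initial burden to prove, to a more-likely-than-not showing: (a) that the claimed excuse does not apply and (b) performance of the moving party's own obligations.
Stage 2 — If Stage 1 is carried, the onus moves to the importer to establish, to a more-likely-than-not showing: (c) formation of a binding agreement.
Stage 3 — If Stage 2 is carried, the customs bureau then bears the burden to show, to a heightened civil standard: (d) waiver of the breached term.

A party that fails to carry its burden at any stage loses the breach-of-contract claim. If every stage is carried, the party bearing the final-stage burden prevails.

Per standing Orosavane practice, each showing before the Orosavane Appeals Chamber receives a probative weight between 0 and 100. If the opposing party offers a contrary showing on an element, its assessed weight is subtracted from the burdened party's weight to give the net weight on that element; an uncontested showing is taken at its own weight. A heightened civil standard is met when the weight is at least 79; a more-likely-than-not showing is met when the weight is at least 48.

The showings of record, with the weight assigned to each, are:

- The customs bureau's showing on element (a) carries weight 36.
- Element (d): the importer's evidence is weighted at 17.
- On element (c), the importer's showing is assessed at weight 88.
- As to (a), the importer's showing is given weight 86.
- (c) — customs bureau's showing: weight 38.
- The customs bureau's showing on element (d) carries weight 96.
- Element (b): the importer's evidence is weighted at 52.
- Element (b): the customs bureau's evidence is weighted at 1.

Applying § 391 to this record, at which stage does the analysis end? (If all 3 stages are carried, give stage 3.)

At Stage 1 the importer must meet a more-likely-than-not showing (weight is at least 48): on (a) the weight is 86 less the opposing 36 gives net 50, which does reach 48, so (a) meets the standard; on (b) the weight is 52 less the opposing 1 gives net 51, which does reach 48, so (b) meets the standard.
  Stage 1 carried; the burden remains with the importer.
At Stage 2 the importer must meet a more-likely-than-not showing (weight is at least 48): on (c) the weight is 88 less the opposing 38 gives net 50, which does reach 48, so (c) meets the standard.
  All elements met. The burden passes to the customs bureau.
At Stage 3 the customs bureau must meet a heightened civil standard (weight is at least 79): on (d) the weight is 96 less the opposing 17 gives net 79, which does reach 79, so (d) meets the standard.
  The customs bureau carries the last stage.
Every stage carried; the customs bureau prevails.

stage 3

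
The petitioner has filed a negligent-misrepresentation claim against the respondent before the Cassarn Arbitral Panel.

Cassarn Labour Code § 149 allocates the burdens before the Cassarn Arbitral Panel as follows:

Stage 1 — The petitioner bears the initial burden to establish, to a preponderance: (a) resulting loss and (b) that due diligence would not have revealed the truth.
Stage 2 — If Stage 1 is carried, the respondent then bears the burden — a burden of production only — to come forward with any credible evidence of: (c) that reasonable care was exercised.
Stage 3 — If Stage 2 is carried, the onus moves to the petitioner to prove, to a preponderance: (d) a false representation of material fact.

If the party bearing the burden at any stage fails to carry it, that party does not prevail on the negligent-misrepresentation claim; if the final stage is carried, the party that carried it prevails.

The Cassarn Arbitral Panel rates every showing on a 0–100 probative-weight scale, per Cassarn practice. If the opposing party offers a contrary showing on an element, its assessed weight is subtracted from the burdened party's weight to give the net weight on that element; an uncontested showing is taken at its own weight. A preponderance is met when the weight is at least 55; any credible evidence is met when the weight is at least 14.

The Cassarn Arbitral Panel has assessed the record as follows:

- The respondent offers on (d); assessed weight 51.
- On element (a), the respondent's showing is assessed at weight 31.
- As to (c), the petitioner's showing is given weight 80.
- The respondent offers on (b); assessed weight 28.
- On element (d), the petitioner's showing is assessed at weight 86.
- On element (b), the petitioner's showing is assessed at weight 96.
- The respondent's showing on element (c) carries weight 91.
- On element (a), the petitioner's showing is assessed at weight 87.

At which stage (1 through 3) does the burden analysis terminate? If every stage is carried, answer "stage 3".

stage 2

At Stage 1 the petitioner must meet a preponderance (weight is at least 55): on (a) the weight is 87 less the opposing 31 gives net 56, which does reach 55, so (a) meets the standard; on (b) the weight is 96 less the opposing 28 gives net 68, which does reach 55, so (b) meets the standard.
  Stage 1 carried; the burden shifts to the respondent.
At Stage 2 the respondent must meet any credible evidence (weight is at least 14): on (c) the weight is 91 less the opposing 80 gives net 11, which does not reach 14, so (c) does not meet the standard.
  Stage 2 not carried; the respondent fails its burden.
The petitioner prevails.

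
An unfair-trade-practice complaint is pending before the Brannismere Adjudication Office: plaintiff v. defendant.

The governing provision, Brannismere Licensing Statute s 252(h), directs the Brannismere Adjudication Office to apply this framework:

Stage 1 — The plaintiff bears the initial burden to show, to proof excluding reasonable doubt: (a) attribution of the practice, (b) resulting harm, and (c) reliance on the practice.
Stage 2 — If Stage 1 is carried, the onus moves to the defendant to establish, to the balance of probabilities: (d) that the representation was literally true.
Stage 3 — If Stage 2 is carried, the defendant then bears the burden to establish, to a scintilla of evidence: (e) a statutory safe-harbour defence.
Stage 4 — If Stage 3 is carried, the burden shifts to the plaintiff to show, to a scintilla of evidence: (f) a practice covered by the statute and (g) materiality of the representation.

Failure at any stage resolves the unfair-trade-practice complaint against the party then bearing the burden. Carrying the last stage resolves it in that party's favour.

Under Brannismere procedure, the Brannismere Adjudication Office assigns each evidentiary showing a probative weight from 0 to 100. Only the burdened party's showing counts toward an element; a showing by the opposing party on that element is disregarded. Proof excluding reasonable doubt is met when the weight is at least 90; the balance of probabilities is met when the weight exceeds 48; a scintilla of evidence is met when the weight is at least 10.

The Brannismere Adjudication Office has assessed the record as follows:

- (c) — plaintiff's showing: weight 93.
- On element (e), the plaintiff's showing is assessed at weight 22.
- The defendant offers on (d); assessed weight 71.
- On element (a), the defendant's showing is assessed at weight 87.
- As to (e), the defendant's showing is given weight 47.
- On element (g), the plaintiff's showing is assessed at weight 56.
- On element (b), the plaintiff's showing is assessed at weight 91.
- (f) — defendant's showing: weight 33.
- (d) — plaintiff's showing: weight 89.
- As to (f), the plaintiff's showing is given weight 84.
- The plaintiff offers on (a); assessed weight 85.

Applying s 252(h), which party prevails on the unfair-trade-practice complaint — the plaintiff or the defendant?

defendant

At Stage 1 the plaintiff must meet proof excluding reasonable doubt (weight is at least 90): on (a) the weight is 85 (the defendant's 87 is given no effect), < 90, so (a) does not meet the standard; on (b) the weight is 91, ≥ 90, so (b) meets the standard; on (c) the weight is 93, ≥ 90, so (c) meets the standard.
  Not every element is met, so the plaintiff fails to carry Stage 1.
The analysis ends at Stage 1; the defendant prevails.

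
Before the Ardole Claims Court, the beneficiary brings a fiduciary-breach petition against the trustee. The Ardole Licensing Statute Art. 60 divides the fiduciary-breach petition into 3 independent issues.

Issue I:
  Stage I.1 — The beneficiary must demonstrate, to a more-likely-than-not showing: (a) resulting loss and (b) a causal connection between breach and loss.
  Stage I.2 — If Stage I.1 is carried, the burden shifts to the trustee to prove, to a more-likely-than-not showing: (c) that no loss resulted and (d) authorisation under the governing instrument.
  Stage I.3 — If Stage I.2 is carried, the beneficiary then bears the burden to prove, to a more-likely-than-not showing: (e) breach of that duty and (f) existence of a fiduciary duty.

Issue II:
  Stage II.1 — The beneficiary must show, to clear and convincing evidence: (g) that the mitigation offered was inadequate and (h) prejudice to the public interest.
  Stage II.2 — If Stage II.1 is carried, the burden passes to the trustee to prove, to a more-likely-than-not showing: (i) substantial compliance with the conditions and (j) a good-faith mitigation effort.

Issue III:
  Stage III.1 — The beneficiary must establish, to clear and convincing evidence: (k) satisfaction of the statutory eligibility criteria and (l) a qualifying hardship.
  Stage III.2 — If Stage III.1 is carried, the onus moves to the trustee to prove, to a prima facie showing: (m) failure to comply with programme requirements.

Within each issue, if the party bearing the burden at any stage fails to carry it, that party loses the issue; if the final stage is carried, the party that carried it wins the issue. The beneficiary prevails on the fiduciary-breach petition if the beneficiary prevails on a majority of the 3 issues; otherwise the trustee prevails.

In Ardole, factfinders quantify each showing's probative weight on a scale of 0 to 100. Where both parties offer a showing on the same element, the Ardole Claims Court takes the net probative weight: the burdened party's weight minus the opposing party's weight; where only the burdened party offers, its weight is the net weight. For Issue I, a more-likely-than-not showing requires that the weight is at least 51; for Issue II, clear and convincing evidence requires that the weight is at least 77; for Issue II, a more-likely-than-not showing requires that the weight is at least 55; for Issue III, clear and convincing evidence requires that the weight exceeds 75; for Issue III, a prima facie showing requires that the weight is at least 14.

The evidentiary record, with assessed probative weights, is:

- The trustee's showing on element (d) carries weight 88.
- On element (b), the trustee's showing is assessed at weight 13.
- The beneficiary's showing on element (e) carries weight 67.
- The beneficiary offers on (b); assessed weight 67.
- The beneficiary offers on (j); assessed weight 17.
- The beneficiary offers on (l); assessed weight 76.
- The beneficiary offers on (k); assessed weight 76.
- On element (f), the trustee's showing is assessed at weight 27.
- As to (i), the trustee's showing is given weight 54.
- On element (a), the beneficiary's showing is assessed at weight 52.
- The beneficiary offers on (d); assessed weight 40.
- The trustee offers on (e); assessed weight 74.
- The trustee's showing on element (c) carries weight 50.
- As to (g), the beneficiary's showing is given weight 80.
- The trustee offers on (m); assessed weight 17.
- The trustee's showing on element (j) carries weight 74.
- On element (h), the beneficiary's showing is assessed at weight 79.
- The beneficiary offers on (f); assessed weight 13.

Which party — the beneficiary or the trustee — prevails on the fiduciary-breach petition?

— Issue I —
Stage I.1 — burden on beneficiary; standard: a more-likely-than-not showing (weight is at least 51).
    (a): 52 ≥ 51 [met]
    (b): 67 − 13 = 54 ≥ 51 [met]
  Stage I.1 carried; the burden shifts to the trustee.
Stage I.2 — burden on trustee; standard: a more-likely-than-not showing (weight is at least 51).
    (c): 50 < 51 [not met]
    (d): 88 − 40 = 48 < 51 [not met]
  The trustee does not carry Stage I.2.
The beneficiary prevails on this issue.
— Issue II —
Stage II.1 (beneficiary, clear and convincing evidence, weight is at least 77): (g) 80 ≥ 77 — meets; (h) 79 ≥ 77 — meets.
  All elements met. The burden passes to the trustee.
Stage II.2 (trustee, a more-likely-than-not showing, weight is at least 55): (i) 54 < 55 — fails; (j) net 74−17=57 ≥ 55 — meets.
  The trustee does not carry Stage II.2.
So the beneficiary prevails on this issue.
— Issue III —
At Stage III.1 the beneficiary must meet clear and convincing evidence (weight exceeds 75): on (k) the weight is 76, which does exceed 75, so (k) meets the standard; on (l) the weight is 76, which does exceed 75, so (l) meets the standard.
  Stage III.1 carried; the burden shifts to the trustee.
At Stage III.2 the trustee must meet a prima facie showing (weight is at least 14): on (m) the weight is 17, which does reach 14, so (m) meets the standard.
  The trustee carries the last stage.
Every stage carried; the trustee prevails on this issue.
Per-issue: Issue I → beneficiary; Issue II → beneficiary; Issue III → trustee. The beneficiary must prevail on a majority of issues; overall, the beneficiary prevails.

beneficiary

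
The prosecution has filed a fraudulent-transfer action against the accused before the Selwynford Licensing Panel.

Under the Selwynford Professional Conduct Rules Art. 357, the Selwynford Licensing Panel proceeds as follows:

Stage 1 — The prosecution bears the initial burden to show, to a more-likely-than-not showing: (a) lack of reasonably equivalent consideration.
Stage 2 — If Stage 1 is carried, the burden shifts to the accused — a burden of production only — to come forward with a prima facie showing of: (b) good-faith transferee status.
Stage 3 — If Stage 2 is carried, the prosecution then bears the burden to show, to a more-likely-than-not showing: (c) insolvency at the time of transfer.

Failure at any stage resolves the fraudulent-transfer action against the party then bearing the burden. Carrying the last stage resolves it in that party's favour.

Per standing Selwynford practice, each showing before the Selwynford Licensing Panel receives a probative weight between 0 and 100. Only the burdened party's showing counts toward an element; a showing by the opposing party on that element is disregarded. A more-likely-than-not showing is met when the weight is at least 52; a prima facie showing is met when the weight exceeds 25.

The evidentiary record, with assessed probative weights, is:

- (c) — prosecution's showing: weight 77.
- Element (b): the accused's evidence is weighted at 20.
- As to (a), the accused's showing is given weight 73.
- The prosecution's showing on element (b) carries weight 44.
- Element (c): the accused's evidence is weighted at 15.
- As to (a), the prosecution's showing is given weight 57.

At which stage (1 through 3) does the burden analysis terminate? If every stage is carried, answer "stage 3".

At Stage 1 the prosecution must meet a more-likely-than-not showing (weight is at least 52): on (a) the weight is 57 (the accused's 73 is given no effect), which does reach 52, so (a) meets the standard.
  The prosecution carries Stage 1; the accused now bears the burden.
At Stage 2 the accused must meet a prima facie showing (weight exceeds 25): on (b) the weight is 20 (the prosecution's 44 is given no effect), which does not exceed 25, so (b) does not meet the standard.
  Not every element is met, so the accused fails to carry Stage 2.
So the prosecution prevails.

stage 2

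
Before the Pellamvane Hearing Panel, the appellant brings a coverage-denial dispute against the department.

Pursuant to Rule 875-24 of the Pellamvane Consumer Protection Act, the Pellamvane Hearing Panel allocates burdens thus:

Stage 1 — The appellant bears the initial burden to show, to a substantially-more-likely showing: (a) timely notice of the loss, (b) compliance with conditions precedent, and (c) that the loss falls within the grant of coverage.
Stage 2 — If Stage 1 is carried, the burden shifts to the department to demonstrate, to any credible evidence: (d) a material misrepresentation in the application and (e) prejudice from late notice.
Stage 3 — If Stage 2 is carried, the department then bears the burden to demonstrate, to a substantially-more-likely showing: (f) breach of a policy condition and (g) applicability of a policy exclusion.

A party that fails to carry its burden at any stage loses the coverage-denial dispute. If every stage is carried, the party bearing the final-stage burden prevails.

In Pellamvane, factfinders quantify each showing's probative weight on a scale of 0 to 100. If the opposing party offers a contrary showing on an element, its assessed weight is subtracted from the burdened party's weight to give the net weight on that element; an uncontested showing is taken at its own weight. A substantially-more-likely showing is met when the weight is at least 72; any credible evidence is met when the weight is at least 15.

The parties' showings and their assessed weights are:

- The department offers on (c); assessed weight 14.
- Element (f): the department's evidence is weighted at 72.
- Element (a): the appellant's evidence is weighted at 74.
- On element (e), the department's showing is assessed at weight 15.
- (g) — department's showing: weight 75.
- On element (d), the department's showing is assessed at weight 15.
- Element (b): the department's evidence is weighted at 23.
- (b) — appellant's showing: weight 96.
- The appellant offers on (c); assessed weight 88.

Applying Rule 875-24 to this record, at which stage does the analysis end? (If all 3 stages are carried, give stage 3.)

Stage 1 — burden on appellant; standard: a substantially-more-likely showing (weight is at least 72).
    (a): 74 ≥ 72 [met]
    (b): 96 − 23 = 73 ≥ 72 [met]
    (c): 88 − 14 = 74 ≥ 72 [met]
  Stage 1 is satisfied; the onus moves to the department.
Stage 2 — burden on department; standard: any credible evidence (weight is at least 15).
    (d): 15 ≥ 15 [met]
    (e): 15 ≥ 15 [met]
  All elements met. The department retains the burden for Stage 3.
Stage 3 — burden on department; standard: a substantially-more-likely showing (weight is at least 72).
    (f): 72 ≥ 72 [met]
    (g): 75 ≥ 72 [met]
  Stage 3 carried; the final stage is satisfied.
With every stage satisfied, the department prevails.

stage 3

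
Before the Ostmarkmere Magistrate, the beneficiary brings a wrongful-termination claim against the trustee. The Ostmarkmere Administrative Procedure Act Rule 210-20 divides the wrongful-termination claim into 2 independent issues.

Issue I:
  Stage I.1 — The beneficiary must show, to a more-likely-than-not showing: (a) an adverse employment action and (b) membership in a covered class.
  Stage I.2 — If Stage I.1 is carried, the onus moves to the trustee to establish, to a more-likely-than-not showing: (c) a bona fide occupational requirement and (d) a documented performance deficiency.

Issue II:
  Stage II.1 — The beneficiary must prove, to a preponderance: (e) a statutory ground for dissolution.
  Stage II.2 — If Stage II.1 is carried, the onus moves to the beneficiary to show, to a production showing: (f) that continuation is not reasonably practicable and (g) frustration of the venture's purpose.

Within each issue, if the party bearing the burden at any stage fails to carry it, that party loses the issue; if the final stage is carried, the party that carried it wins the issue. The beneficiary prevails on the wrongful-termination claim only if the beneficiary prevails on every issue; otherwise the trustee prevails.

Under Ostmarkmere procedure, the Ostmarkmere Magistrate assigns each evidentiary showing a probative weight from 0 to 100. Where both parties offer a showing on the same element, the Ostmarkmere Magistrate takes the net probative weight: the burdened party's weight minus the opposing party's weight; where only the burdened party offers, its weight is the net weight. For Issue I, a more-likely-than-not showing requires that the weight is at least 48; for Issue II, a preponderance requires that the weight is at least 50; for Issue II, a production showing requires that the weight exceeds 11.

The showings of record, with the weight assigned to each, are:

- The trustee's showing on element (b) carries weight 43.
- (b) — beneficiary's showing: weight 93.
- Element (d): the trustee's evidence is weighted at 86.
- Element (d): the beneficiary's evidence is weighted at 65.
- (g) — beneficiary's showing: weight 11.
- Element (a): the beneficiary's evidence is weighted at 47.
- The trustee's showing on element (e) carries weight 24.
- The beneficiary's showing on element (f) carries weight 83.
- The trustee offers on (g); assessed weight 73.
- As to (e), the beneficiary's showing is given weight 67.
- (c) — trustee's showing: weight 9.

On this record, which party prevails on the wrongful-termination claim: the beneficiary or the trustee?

— Issue I —
Stage I.1 — burden on beneficiary; standard: a more-likely-than-not showing (weight is at least 48).
    (a): 47 < 48 [not met]
    (b): 93 − 43 = 50 ≥ 48 [met]
  Not every element is met, so the beneficiary fails to carry Stage I.1.
The analysis ends at Stage I.1; the trustee prevails on this issue.
— Issue II —
Stage II.1 — burden on beneficiary; standard: a preponderance (weight is at least 50).
    (e): 67 − 24 = 43 < 50 [not met]
  Not every element is met, so the beneficiary fails to carry Stage II.1.
The analysis ends at Stage II.1; the trustee prevails on this issue.
Per-issue: Issue I → trustee; Issue II → trustee. The beneficiary must prevail on every issue; overall, the trustee prevails.

trustee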